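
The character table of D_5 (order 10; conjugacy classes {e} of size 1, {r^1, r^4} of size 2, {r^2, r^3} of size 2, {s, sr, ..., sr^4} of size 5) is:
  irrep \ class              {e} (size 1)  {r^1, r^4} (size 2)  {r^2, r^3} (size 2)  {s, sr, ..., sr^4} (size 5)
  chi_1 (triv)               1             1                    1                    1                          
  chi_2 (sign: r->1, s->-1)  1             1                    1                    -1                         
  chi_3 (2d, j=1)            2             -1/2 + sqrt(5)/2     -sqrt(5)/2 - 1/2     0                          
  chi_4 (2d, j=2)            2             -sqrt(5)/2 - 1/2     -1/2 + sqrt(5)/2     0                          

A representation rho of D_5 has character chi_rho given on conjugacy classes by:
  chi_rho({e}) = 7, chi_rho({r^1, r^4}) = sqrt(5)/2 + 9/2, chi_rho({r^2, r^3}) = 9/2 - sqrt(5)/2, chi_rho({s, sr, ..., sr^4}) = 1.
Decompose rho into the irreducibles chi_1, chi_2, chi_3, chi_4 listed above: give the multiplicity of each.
Multiplicities: chi_1: 3, chi_2: 2, chi_3: 1, chi_4: 0.

Use <chi_rho, chi> = (1/|G|) sum_C |C| * chi_rho(C) * conj(chi(C)) with |G| = 10 for each irreducible chi in the table:
  <chi_rho, chi_1> = (1/10)[1*(7)*conj(1) + 2*(sqrt(5)/2 + 9/2)*conj(1) + 2*(9/2 - sqrt(5)/2)*conj(1) + 5*(1)*conj(1)]
      = (1/10)[(7) + (sqrt(5) + 9) + (9 - sqrt(5)) + (5)] = 30/10 = 3
  <chi_rho, chi_2> = (1/10)[1*(7)*conj(1) + 2*(sqrt(5)/2 + 9/2)*conj(1) + 2*(9/2 - sqrt(5)/2)*conj(1) + 5*(1)*conj(-1)]
      = (1/10)[(7) + (sqrt(5) + 9) + (9 - sqrt(5)) + (-5)] = 20/10 = 2
  <chi_rho, chi_3> = (1/10)[1*(7)*conj(2) + 2*(sqrt(5)/2 + 9/2)*conj(-1/2 + sqrt(5)/2) + 2*(9/2 - sqrt(5)/2)*conj(-sqrt(5)/2 - 1/2) + 5*(1)*conj(0)]
      = (1/10)[(14) + (-2 + 4*sqrt(5)) + (-4*sqrt(5) - 2) + (0)] = 10/10 = 1
  <chi_rho, chi_4> = (1/10)[1*(7)*conj(2) + 2*(sqrt(5)/2 + 9/2)*conj(-sqrt(5)/2 - 1/2) + 2*(9/2 - sqrt(5)/2)*conj(-1/2 + sqrt(5)/2) + 5*(1)*conj(0)]
      = (1/10)[(14) + (-5*sqrt(5) - 7) + (-7 + 5*sqrt(5)) + (0)] = 0/10 = 0
Dimension check: dim(rho) = sum (mult * dim) = 3*1 + 2*1 + 1*2 + 0*2 = 7 = chi_rho(e) = 7.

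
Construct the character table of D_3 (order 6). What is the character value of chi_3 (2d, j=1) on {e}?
Conjugacy classes: {e} of size 1, {r^1, r^2} of size 2, {s, sr, ..., sr^2} of size 3.
Character table:
  irrep \ class              {e} (size 1)  {r^1, r^2} (size 2)  {s, sr, ..., sr^2} (size 3)
  chi_1 (triv)               1             1                    1                          
  chi_2 (sign: r->1, s->-1)  1             1                    -1                         
  chi_3 (2d, j=1)            2             -1                   0                          

Spot check: chi_3 (2d, j=1) on {e} = 2.

Derivation: D_3 has order 2*3 = 6 with 3 conjugacy classes, hence 3 irreducibles. Sum of squared dims 1 + 1 + 4 = 6 = |G|. Linear characters come from the abelianisation; the 2-dimensional irreps have character r^k -> 2*cos(2*pi*j*k/3), reflections -> 0.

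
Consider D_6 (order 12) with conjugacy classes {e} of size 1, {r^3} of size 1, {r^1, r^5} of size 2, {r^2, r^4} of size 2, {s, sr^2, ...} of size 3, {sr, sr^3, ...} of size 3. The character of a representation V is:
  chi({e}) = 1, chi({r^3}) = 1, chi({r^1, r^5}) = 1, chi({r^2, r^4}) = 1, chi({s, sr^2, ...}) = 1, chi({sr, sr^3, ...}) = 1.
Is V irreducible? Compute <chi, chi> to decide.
Irreducible: <chi, chi> = 1.

Working: <chi, chi> = (1/|G|) sum_C |C| * |chi(C)|^2 = (1/12)[1*|1|^2 + 1*|1|^2 + 2*|1|^2 + 2*|1|^2 + 3*|1|^2 + 3*|1|^2]
  = (1/12)[(1) + (1) + (2) + (2) + (3) + (3)] = 12/12 = 1.
A character is irreducible iff <chi, chi> = 1, so this representation is irreducible.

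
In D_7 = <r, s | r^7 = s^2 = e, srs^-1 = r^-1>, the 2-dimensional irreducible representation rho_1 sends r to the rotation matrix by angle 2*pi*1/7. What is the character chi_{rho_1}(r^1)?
chi_{rho_1}(r^1) = 2*cos(2*pi*1*1/7) = 2*cos(2*pi/7)

Justification: rho_1(r^1) is rotation by angle 2*pi*1*1/7, whose trace is 2*cos(2*pi*1*1/7) = 2*cos(2*pi/7).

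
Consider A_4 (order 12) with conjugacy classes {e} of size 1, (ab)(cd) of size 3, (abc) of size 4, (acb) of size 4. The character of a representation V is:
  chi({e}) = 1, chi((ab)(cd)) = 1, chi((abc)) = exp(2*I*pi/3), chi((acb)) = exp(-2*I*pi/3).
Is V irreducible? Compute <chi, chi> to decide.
Irreducible: <chi, chi> = 1.

Details: <chi, chi> = (1/|G|) sum_C |C| * |chi(C)|^2 = (1/12)[1*|1|^2 + 3*|1|^2 + 4*|exp(2*I*pi/3)|^2 + 4*|exp(-2*I*pi/3)|^2]
  = (1/12)[(1) + (3) + (4) + (4)] = 12/12 = 1.
(Exp terms are combined using exp(i*s)*conj(exp(i*t)) = exp(i*(s-t)), and sums of them are collapsed using the identity that for every m > 1 the m distinct m-th roots of unity sum to 0, e.g. 1 + exp(2*I*pi/3) + exp(-2*I*pi/3) = 0.)
A character is irreducible iff <chi, chi> = 1, so this representation is irreducible.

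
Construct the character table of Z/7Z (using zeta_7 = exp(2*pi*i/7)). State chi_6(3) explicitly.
Character table of Z/7Z (irreps indexed chi_0,...,chi_6 with chi_k(m) = zeta_7^(k*m), zeta_7 = exp(2*pi*i/7)):
  irrep \ class  {0} (size 1)  {1} (size 1)    {2} (size 1)    {3} (size 1)    {4} (size 1)    {5} (size 1)    {6} (size 1)  
  chi_0          1             1               1               1               1               1               1             
  chi_1          1             exp(2*I*pi/7)   exp(4*I*pi/7)   exp(6*I*pi/7)   exp(-6*I*pi/7)  exp(-4*I*pi/7)  exp(-2*I*pi/7)
  chi_2          1             exp(4*I*pi/7)   exp(-6*I*pi/7)  exp(-2*I*pi/7)  exp(2*I*pi/7)   exp(6*I*pi/7)   exp(-4*I*pi/7)
  chi_3          1             exp(6*I*pi/7)   exp(-2*I*pi/7)  exp(4*I*pi/7)   exp(-4*I*pi/7)  exp(2*I*pi/7)   exp(-6*I*pi/7)
  chi_4          1             exp(-6*I*pi/7)  exp(2*I*pi/7)   exp(-4*I*pi/7)  exp(4*I*pi/7)   exp(-2*I*pi/7)  exp(6*I*pi/7) 
  chi_5          1             exp(-4*I*pi/7)  exp(6*I*pi/7)   exp(2*I*pi/7)   exp(-2*I*pi/7)  exp(-6*I*pi/7)  exp(4*I*pi/7) 
  chi_6          1             exp(-2*I*pi/7)  exp(-4*I*pi/7)  exp(-6*I*pi/7)  exp(6*I*pi/7)   exp(4*I*pi/7)   exp(2*I*pi/7) 

Spot check: chi_6(3) = zeta_7^(6*3) = zeta_7^18 = exp(-6*I*pi/7).

Working: Z/7Z is abelian, so all 7 irreducible complex representations are 1-dimensional. They are given by chi_k(m) = zeta_7^(k*m) for k = 0,...,6. Row orthogonality: sum_m chi_k(m) conj(chi_l(m)) = 7 * [k = l].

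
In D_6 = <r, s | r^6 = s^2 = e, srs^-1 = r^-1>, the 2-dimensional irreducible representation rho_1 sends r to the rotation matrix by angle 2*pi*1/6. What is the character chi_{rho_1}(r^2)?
chi_{rho_1}(r^2) = 2*cos(2*pi*1*2/6) = -1

Working: rho_1(r^2) is rotation by angle 2*pi*1*2/6, whose trace is 2*cos(2*pi*1*2/6) = -1.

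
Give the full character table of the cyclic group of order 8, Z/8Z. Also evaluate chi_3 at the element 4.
Character table of Z/8Z (irreps indexed chi_0,...,chi_7 with chi_k(m) = zeta_8^(k*m), zeta_8 = exp(2*pi*i/8)):
  irrep \ class  {0} (size 1)  {1} (size 1)    {2} (size 1)  {3} (size 1)    {4} (size 1)  {5} (size 1)    {6} (size 1)  {7} (size 1)  
  chi_0          1             1               1             1               1             1               1             1             
  chi_1          1             exp(I*pi/4)     I             exp(3*I*pi/4)   -1            exp(-3*I*pi/4)  -I            exp(-I*pi/4)  
  chi_2          1             I               -1            -I              1             I               -1            -I            
  chi_3          1             exp(3*I*pi/4)   -I            exp(I*pi/4)     -1            exp(-I*pi/4)    I             exp(-3*I*pi/4)
  chi_4          1             -1              1             -1              1             -1              1             -1            
  chi_5          1             exp(-3*I*pi/4)  I             exp(-I*pi/4)    -1            exp(I*pi/4)     -I            exp(3*I*pi/4) 
  chi_6          1             -I              -1            I               1             -I              -1            I             
  chi_7          1             exp(-I*pi/4)    -I            exp(-3*I*pi/4)  -1            exp(3*I*pi/4)   I             exp(I*pi/4)   

Spot check: chi_3(4) = zeta_8^(3*4) = zeta_8^12 = -1.

Explanation: Z/8Z is abelian, so all 8 irreducible complex representations are 1-dimensional. They are given by chi_k(m) = zeta_8^(k*m) for k = 0,...,7. Row orthogonality: sum_m chi_k(m) conj(chi_l(m)) = 8 * [k = l].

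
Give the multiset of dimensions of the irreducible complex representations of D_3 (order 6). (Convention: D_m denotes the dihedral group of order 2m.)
Dimensions: 1, 1, 2

Solution. There are 3 irreducibles (= number of conjugacy classes). Their dimensions d_i satisfy sum d_i^2 = |G| = 6: 1 + 1 + 4 = 6.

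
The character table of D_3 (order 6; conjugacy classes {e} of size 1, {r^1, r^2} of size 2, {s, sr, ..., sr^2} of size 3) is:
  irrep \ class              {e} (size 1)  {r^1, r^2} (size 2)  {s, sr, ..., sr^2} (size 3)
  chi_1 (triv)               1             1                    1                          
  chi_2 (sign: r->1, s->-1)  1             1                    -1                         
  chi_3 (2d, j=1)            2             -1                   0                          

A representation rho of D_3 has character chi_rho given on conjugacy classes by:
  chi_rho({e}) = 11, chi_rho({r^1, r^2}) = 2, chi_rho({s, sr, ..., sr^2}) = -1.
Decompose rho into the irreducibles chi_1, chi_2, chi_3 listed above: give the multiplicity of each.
Multiplicities: chi_1: 2, chi_2: 3, chi_3: 3.

Why: Use <chi_rho, chi> = (1/|G|) sum_C |C| * chi_rho(C) * conj(chi(C)) with |G| = 6 for each irreducible chi in the table:
  <chi_rho, chi_1> = (1/6)[1*(11)*conj(1) + 2*(2)*conj(1) + 3*(-1)*conj(1)]
      = (1/6)[(11) + (4) + (-3)] = 12/6 = 2
  <chi_rho, chi_2> = (1/6)[1*(11)*conj(1) + 2*(2)*conj(1) + 3*(-1)*conj(-1)]
      = (1/6)[(11) + (4) + (3)] = 18/6 = 3
  <chi_rho, chi_3> = (1/6)[1*(11)*conj(2) + 2*(2)*conj(-1) + 3*(-1)*conj(0)]
      = (1/6)[(22) + (-4) + (0)] = 18/6 = 3
Dimension check: dim(rho) = sum (mult * dim) = 2*1 + 3*1 + 3*2 = 11 = chi_rho(e) = 11.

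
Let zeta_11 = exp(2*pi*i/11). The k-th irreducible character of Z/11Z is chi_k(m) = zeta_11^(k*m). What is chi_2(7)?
chi_2(7) = zeta_11^14 = exp(6*I*pi/11)

Details: chi_2(7) = zeta_11^(2*7) = zeta_11^14. Since zeta_11^11 = 1, this equals zeta_11^3 = exp(2*pi*i*3/11) = exp(6*I*pi/11).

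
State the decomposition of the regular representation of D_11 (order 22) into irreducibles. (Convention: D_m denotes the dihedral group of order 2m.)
Each irreducible V_i of dimension d_i appears with multiplicity d_i, i.e. rho_reg = (direct sum over all irreducibles V_i) d_i V_i. The irreducible dimensions for D_11 are 1, 1, 2, 2, 2, 2, 2: 2 irreducibles of dimension 1, each with multiplicity 1; 5 irreducibles of dimension 2, each with multiplicity 2. Total dimension 2*1*1 + 5*2*2 = 22 = |G|.

Why: General theorem: in the regular representation of a finite group G, each irreducible appears with multiplicity equal to its dimension. Check: dim(rho_reg) = sum d_i^2 = 1 + 1 + 4 + 4 + 4 + 4 + 4 = 22 = |G|.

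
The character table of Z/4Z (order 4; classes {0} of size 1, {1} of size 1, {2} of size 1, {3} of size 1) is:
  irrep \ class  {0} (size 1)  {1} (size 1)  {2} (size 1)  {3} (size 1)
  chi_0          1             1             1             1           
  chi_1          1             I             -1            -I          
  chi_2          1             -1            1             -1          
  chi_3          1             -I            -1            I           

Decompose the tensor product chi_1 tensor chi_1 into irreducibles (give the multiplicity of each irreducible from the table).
chi_1 tensor chi_1 = chi_2 (all other irreducibles have multiplicity 0).

The character of a tensor product is the pointwise product (chi_1 * chi_1)(C) = chi_1(C) * chi_1(C):
  {0}: (1)*(1), {1}: (I)*(I), {2}: (-1)*(-1), {3}: (-I)*(-I)
so (chi_1 * chi_1) takes values
  {0} -> 1, {1} -> -1, {2} -> 1, {3} -> -1.
Now take the inner product of this character with each irreducible chi from the table, <chi_1*chi_1, chi> = (1/4) sum_C |C| (chi_1*chi_1)(C) conj(chi(C)):
  <chi_1*chi_1, chi_0> = (1/4)[1*(1)*conj(1) + 1*(-1)*conj(1) + 1*(1)*conj(1) + 1*(-1)*conj(1)]
      = (1/4)[(1) + (-1) + (1) + (-1)] = 0/4 = 0
  <chi_1*chi_1, chi_1> = (1/4)[1*(1)*conj(1) + 1*(-1)*conj(I) + 1*(1)*conj(-1) + 1*(-1)*conj(-I)]
      = (1/4)[(1) + (I) + (-1) + (-I)] = 0/4 = 0
  <chi_1*chi_1, chi_2> = (1/4)[1*(1)*conj(1) + 1*(-1)*conj(-1) + 1*(1)*conj(1) + 1*(-1)*conj(-1)]
      = (1/4)[(1) + (1) + (1) + (1)] = 4/4 = 1
  <chi_1*chi_1, chi_3> = (1/4)[1*(1)*conj(1) + 1*(-1)*conj(-I) + 1*(1)*conj(-1) + 1*(-1)*conj(I)]
      = (1/4)[(1) + (-I) + (-1) + (I)] = 0/4 = 0
(Exp terms are combined using exp(i*s)*conj(exp(i*t)) = exp(i*(s-t)), and sums of them are collapsed using the identity that for every m > 1 the m distinct m-th roots of unity sum to 0, e.g. 1 + exp(2*I*pi/3) + exp(-2*I*pi/3) = 0.)
Hence the multiplicities are chi_2: 1. Dimension check: dim(chi_1)*dim(chi_1) = 1*1 = 1 and sum (mult * dim) = 1*1 = 1.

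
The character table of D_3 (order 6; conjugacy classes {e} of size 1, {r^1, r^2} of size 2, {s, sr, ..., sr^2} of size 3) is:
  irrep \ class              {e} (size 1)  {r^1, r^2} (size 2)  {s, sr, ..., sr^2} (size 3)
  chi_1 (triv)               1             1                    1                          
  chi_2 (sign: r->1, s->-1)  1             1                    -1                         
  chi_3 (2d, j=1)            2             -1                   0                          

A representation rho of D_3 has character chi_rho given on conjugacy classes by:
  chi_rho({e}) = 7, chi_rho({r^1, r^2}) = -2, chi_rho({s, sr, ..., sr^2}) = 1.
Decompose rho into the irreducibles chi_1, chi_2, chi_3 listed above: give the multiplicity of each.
Multiplicities: chi_1: 1, chi_2: 0, chi_3: 3.

Proof sketch: Use <chi_rho, chi> = (1/|G|) sum_C |C| * chi_rho(C) * conj(chi(C)) with |G| = 6 for each irreducible chi in the table:
  <chi_rho, chi_1> = (1/6)[1*(7)*conj(1) + 2*(-2)*conj(1) + 3*(1)*conj(1)]
      = (1/6)[(7) + (-4) + (3)] = 6/6 = 1
  <chi_rho, chi_2> = (1/6)[1*(7)*conj(1) + 2*(-2)*conj(1) + 3*(1)*conj(-1)]
      = (1/6)[(7) + (-4) + (-3)] = 0/6 = 0
  <chi_rho, chi_3> = (1/6)[1*(7)*conj(2) + 2*(-2)*conj(-1) + 3*(1)*conj(0)]
      = (1/6)[(14) + (4) + (0)] = 18/6 = 3
Dimension check: dim(rho) = sum (mult * dim) = 1*1 + 0*1 + 3*2 = 7 = chi_rho(e) = 7.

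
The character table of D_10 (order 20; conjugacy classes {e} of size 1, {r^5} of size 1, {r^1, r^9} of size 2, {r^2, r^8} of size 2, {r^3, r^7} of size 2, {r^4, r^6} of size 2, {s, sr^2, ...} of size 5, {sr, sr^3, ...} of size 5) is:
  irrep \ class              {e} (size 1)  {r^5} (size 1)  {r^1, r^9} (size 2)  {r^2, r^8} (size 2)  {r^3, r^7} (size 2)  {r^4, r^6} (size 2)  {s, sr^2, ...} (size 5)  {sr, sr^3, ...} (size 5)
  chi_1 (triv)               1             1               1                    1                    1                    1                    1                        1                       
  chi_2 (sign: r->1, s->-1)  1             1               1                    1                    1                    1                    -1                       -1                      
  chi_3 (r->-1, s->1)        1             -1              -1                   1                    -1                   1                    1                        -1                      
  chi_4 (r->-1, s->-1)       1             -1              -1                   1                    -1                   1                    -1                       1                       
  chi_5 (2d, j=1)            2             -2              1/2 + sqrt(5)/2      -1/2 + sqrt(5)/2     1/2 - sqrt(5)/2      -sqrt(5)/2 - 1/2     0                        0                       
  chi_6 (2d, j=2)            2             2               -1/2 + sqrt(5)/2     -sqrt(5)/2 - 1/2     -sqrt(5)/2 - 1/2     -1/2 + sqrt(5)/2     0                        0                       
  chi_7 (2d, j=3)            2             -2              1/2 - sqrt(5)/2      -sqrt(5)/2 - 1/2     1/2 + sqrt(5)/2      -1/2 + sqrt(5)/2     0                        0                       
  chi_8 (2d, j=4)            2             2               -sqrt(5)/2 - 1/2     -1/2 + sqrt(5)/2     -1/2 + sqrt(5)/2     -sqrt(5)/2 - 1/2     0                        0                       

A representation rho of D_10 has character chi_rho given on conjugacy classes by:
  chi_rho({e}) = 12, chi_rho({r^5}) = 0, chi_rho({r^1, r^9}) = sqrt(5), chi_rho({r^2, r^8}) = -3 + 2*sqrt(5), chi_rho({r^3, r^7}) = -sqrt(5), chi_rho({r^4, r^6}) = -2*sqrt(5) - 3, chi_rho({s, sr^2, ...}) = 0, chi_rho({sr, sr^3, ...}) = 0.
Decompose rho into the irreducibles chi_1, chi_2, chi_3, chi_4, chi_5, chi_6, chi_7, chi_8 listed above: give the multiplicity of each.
Multiplicities: chi_1: 0, chi_2: 0, chi_3: 0, chi_4: 0, chi_5: 3, chi_6: 1, chi_7: 0, chi_8: 2.

Working: Use <chi_rho, chi> = (1/|G|) sum_C |C| * chi_rho(C) * conj(chi(C)) with |G| = 20 for each irreducible chi in the table:
  <chi_rho, chi_1> = (1/20)[1*(12)*conj(1) + 1*(0)*conj(1) + 2*(sqrt(5))*conj(1) + 2*(-3 + 2*sqrt(5))*conj(1) + 2*(-sqrt(5))*conj(1) + 2*(-2*sqrt(5) - 3)*conj(1) + 5*(0)*conj(1) + 5*(0)*conj(1)]
      = (1/20)[(12) + (0) + (2*sqrt(5)) + (-6 + 4*sqrt(5)) + (-2*sqrt(5)) + (-4*sqrt(5) - 6) + (0) + (0)] = 0/20 = 0
  <chi_rho, chi_2> = (1/20)[1*(12)*conj(1) + 1*(0)*conj(1) + 2*(sqrt(5))*conj(1) + 2*(-3 + 2*sqrt(5))*conj(1) + 2*(-sqrt(5))*conj(1) + 2*(-2*sqrt(5) - 3)*conj(1) + 5*(0)*conj(-1) + 5*(0)*conj(-1)]
      = (1/20)[(12) + (0) + (2*sqrt(5)) + (-6 + 4*sqrt(5)) + (-2*sqrt(5)) + (-4*sqrt(5) - 6) + (0) + (0)] = 0/20 = 0
  <chi_rho, chi_3> = (1/20)[1*(12)*conj(1) + 1*(0)*conj(-1) + 2*(sqrt(5))*conj(-1) + 2*(-3 + 2*sqrt(5))*conj(1) + 2*(-sqrt(5))*conj(-1) + 2*(-2*sqrt(5) - 3)*conj(1) + 5*(0)*conj(1) + 5*(0)*conj(-1)]
      = (1/20)[(12) + (0) + (-2*sqrt(5)) + (-6 + 4*sqrt(5)) + (2*sqrt(5)) + (-4*sqrt(5) - 6) + (0) + (0)] = 0/20 = 0
  <chi_rho, chi_4> = (1/20)[1*(12)*conj(1) + 1*(0)*conj(-1) + 2*(sqrt(5))*conj(-1) + 2*(-3 + 2*sqrt(5))*conj(1) + 2*(-sqrt(5))*conj(-1) + 2*(-2*sqrt(5) - 3)*conj(1) + 5*(0)*conj(-1) + 5*(0)*conj(1)]
      = (1/20)[(12) + (0) + (-2*sqrt(5)) + (-6 + 4*sqrt(5)) + (2*sqrt(5)) + (-4*sqrt(5) - 6) + (0) + (0)] = 0/20 = 0
  <chi_rho, chi_5> = (1/20)[1*(12)*conj(2) + 1*(0)*conj(-2) + 2*(sqrt(5))*conj(1/2 + sqrt(5)/2) + 2*(-3 + 2*sqrt(5))*conj(-1/2 + sqrt(5)/2) + 2*(-sqrt(5))*conj(1/2 - sqrt(5)/2) + 2*(-2*sqrt(5) - 3)*conj(-sqrt(5)/2 - 1/2) + 5*(0)*conj(0) + 5*(0)*conj(0)]
      = (1/20)[(24) + (0) + (sqrt(5) + 5) + (13 - 5*sqrt(5)) + (5 - sqrt(5)) + (5*sqrt(5) + 13) + (0) + (0)] = 60/20 = 3
  <chi_rho, chi_6> = (1/20)[1*(12)*conj(2) + 1*(0)*conj(2) + 2*(sqrt(5))*conj(-1/2 + sqrt(5)/2) + 2*(-3 + 2*sqrt(5))*conj(-sqrt(5)/2 - 1/2) + 2*(-sqrt(5))*conj(-sqrt(5)/2 - 1/2) + 2*(-2*sqrt(5) - 3)*conj(-1/2 + sqrt(5)/2) + 5*(0)*conj(0) + 5*(0)*conj(0)]
      = (1/20)[(24) + (0) + (5 - sqrt(5)) + (-7 + sqrt(5)) + (sqrt(5) + 5) + (-7 - sqrt(5)) + (0) + (0)] = 20/20 = 1
  <chi_rho, chi_7> = (1/20)[1*(12)*conj(2) + 1*(0)*conj(-2) + 2*(sqrt(5))*conj(1/2 - sqrt(5)/2) + 2*(-3 + 2*sqrt(5))*conj(-sqrt(5)/2 - 1/2) + 2*(-sqrt(5))*conj(1/2 + sqrt(5)/2) + 2*(-2*sqrt(5) - 3)*conj(-1/2 + sqrt(5)/2) + 5*(0)*conj(0) + 5*(0)*conj(0)]
      = (1/20)[(24) + (0) + (-5 + sqrt(5)) + (-7 + sqrt(5)) + (-5 - sqrt(5)) + (-7 - sqrt(5)) + (0) + (0)] = 0/20 = 0
  <chi_rho, chi_8> = (1/20)[1*(12)*conj(2) + 1*(0)*conj(2) + 2*(sqrt(5))*conj(-sqrt(5)/2 - 1/2) + 2*(-3 + 2*sqrt(5))*conj(-1/2 + sqrt(5)/2) + 2*(-sqrt(5))*conj(-1/2 + sqrt(5)/2) + 2*(-2*sqrt(5) - 3)*conj(-sqrt(5)/2 - 1/2) + 5*(0)*conj(0) + 5*(0)*conj(0)]
      = (1/20)[(24) + (0) + (-5 - sqrt(5)) + (13 - 5*sqrt(5)) + (-5 + sqrt(5)) + (5*sqrt(5) + 13) + (0) + (0)] = 40/20 = 2
Dimension check: dim(rho) = sum (mult * dim) = 0*1 + 0*1 + 0*1 + 0*1 + 3*2 + 1*2 + 0*2 + 2*2 = 12 = chi_rho(e) = 12.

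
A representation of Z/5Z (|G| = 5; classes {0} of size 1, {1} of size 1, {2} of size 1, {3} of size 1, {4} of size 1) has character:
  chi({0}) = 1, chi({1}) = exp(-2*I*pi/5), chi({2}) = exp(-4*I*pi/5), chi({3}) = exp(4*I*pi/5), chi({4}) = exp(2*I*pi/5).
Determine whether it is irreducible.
Irreducible: <chi, chi> = 1.

Why: <chi, chi> = (1/|G|) sum_C |C| * |chi(C)|^2 = (1/5)[1*|1|^2 + 1*|exp(-2*I*pi/5)|^2 + 1*|exp(-4*I*pi/5)|^2 + 1*|exp(4*I*pi/5)|^2 + 1*|exp(2*I*pi/5)|^2]
  = (1/5)[(1) + (1) + (1) + (1) + (1)] = 5/5 = 1.
(Exp terms are combined using exp(i*s)*conj(exp(i*t)) = exp(i*(s-t)), and sums of them are collapsed using the identity that for every m > 1 the m distinct m-th roots of unity sum to 0, e.g. 1 + exp(2*I*pi/3) + exp(-2*I*pi/3) = 0.)
A character is irreducible iff <chi, chi> = 1, so this representation is irreducible.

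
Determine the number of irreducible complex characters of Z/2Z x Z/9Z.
18

Proof sketch: The number of irreducible complex representations of a finite group equals its number of conjugacy classes. Z/2Z x Z/9Z is abelian of order 18, so every element is its own conjugacy class: 18 classes, so Z/2Z x Z/9Z (order 18) has exactly 18 irreducible complex representations.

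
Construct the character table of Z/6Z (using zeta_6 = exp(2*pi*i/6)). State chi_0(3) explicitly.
Character table of Z/6Z (irreps indexed chi_0,...,chi_5 with chi_k(m) = zeta_6^(k*m), zeta_6 = exp(2*pi*i/6)):
  irrep \ class  {0} (size 1)  {1} (size 1)    {2} (size 1)    {3} (size 1)  {4} (size 1)    {5} (size 1)  
  chi_0          1             1               1               1             1               1             
  chi_1          1             exp(I*pi/3)     exp(2*I*pi/3)   -1            exp(-2*I*pi/3)  exp(-I*pi/3)  
  chi_2          1             exp(2*I*pi/3)   exp(-2*I*pi/3)  1             exp(2*I*pi/3)   exp(-2*I*pi/3)
  chi_3          1             -1              1               -1            1               -1            
  chi_4          1             exp(-2*I*pi/3)  exp(2*I*pi/3)   1             exp(-2*I*pi/3)  exp(2*I*pi/3) 
  chi_5          1             exp(-I*pi/3)    exp(-2*I*pi/3)  -1            exp(2*I*pi/3)   exp(I*pi/3)   

Spot check: chi_0(3) = zeta_6^(0*3) = zeta_6^0 = 1.

Z/6Z is abelian, so all 6 irreducible complex representations are 1-dimensional. They are given by chi_k(m) = zeta_6^(k*m) for k = 0,...,5. Row orthogonality: sum_m chi_k(m) conj(chi_l(m)) = 6 * [k = l].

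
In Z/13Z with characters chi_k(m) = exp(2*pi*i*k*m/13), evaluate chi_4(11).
chi_4(11) = zeta_13^44 = exp(10*I*pi/13)

Argument: chi_4(11) = zeta_13^(4*11) = zeta_13^44. Since zeta_13^13 = 1, this equals zeta_13^5 = exp(2*pi*i*5/13) = exp(10*I*pi/13).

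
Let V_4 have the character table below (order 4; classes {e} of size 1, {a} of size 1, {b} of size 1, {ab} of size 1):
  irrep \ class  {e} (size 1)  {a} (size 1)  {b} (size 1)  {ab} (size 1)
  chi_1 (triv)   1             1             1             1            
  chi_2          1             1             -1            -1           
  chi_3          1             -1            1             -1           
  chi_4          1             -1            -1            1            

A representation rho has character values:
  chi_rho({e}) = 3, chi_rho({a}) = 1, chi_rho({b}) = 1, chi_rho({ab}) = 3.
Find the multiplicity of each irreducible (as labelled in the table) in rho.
Multiplicities: chi_1: 2, chi_2: 0, chi_3: 0, chi_4: 1.

Reasoning: Use <chi_rho, chi> = (1/|G|) sum_C |C| * chi_rho(C) * conj(chi(C)) with |G| = 4 for each irreducible chi in the table:
  <chi_rho, chi_1> = (1/4)[1*(3)*conj(1) + 1*(1)*conj(1) + 1*(1)*conj(1) + 1*(3)*conj(1)]
      = (1/4)[(3) + (1) + (1) + (3)] = 8/4 = 2
  <chi_rho, chi_2> = (1/4)[1*(3)*conj(1) + 1*(1)*conj(1) + 1*(1)*conj(-1) + 1*(3)*conj(-1)]
      = (1/4)[(3) + (1) + (-1) + (-3)] = 0/4 = 0
  <chi_rho, chi_3> = (1/4)[1*(3)*conj(1) + 1*(1)*conj(-1) + 1*(1)*conj(1) + 1*(3)*conj(-1)]
      = (1/4)[(3) + (-1) + (1) + (-3)] = 0/4 = 0
  <chi_rho, chi_4> = (1/4)[1*(3)*conj(1) + 1*(1)*conj(-1) + 1*(1)*conj(-1) + 1*(3)*conj(1)]
      = (1/4)[(3) + (-1) + (-1) + (3)] = 4/4 = 1
Dimension check: dim(rho) = sum (mult * dim) = 2*1 + 0*1 + 0*1 + 1*1 = 3 = chi_rho(e) = 3.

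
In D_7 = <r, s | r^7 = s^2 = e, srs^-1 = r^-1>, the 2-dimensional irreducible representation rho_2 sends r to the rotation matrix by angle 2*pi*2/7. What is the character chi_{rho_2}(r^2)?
chi_{rho_2}(r^2) = 2*cos(2*pi*2*2/7) = -2*cos(pi/7)

Derivation: rho_2(r^2) is rotation by angle 2*pi*2*2/7, whose trace is 2*cos(2*pi*2*2/7) = -2*cos(pi/7).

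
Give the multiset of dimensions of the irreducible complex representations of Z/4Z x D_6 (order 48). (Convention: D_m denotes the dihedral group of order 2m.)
Dimensions: 1, 1, 1, 1, 1, 1, 1, 1, 1, 1, 1, 1, 1, 1, 1, 1, 2, 2, 2, 2, 2, 2, 2, 2

Solution. There are 24 irreducibles (= number of conjugacy classes). Their dimensions d_i satisfy sum d_i^2 = |G| = 48: 1 + 1 + 1 + 1 + 1 + 1 + 1 + 1 + 1 + 1 + 1 + 1 + 1 + 1 + 1 + 1 + 4 + 4 + 4 + 4 + 4 + 4 + 4 + 4 = 48. (For the product with Z/4Z: each of the 4 1-dim characters of Z/4Z tensors with each irrep of D_6, giving 4 copies of each D_6-dimension.)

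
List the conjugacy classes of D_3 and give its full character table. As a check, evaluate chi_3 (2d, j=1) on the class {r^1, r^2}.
Conjugacy classes: {e} of size 1, {r^1, r^2} of size 2, {s, sr, ..., sr^2} of size 3.
Character table:
  irrep \ class              {e} (size 1)  {r^1, r^2} (size 2)  {s, sr, ..., sr^2} (size 3)
  chi_1 (triv)               1             1                    1                          
  chi_2 (sign: r->1, s->-1)  1             1                    -1                         
  chi_3 (2d, j=1)            2             -1                   0                          

Spot check: chi_3 (2d, j=1) on {r^1, r^2} = -1.

Solution. D_3 has order 2*3 = 6 with 3 conjugacy classes, hence 3 irreducibles. Sum of squared dims 1 + 1 + 4 = 6 = |G|. Linear characters come from the abelianisation; the 2-dimensional irreps have character r^k -> 2*cos(2*pi*j*k/3), reflections -> 0.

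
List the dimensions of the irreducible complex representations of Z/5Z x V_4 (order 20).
Dimensions: 1, 1, 1, 1, 1, 1, 1, 1, 1, 1, 1, 1, 1, 1, 1, 1, 1, 1, 1, 1

Working: There are 20 irreducibles (= number of conjugacy classes). Their dimensions d_i satisfy sum d_i^2 = |G| = 20: 1 + 1 + 1 + 1 + 1 + 1 + 1 + 1 + 1 + 1 + 1 + 1 + 1 + 1 + 1 + 1 + 1 + 1 + 1 + 1 = 20. (For the product with Z/5Z: each of the 5 1-dim characters of Z/5Z tensors with each irrep of V_4, giving 5 copies of each V_4-dimension.)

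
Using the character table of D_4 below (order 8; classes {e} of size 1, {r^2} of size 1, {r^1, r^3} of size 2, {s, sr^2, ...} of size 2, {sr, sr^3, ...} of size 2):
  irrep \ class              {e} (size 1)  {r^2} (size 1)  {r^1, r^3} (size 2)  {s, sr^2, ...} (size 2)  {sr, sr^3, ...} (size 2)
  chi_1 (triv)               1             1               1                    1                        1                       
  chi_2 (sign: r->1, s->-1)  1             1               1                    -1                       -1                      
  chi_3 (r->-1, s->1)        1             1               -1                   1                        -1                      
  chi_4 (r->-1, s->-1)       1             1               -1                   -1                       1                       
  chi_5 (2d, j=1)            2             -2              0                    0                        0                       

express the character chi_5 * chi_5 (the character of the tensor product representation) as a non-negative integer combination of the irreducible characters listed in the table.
chi_5 tensor chi_5 = chi_1 + chi_2 + chi_3 + chi_4 (all other irreducibles have multiplicity 0).

Why: The character of a tensor product is the pointwise product (chi_5 * chi_5)(C) = chi_5(C) * chi_5(C):
  {e}: (2)*(2), {r^2}: (-2)*(-2), {r^1, r^3}: (0)*(0), {s, sr^2, ...}: (0)*(0), {sr, sr^3, ...}: (0)*(0)
so (chi_5 * chi_5) takes values
  {e} -> 4, {r^2} -> 4, {r^1, r^3} -> 0, {s, sr^2, ...} -> 0, {sr, sr^3, ...} -> 0.
Now take the inner product of this character with each irreducible chi from the table, <chi_5*chi_5, chi> = (1/8) sum_C |C| (chi_5*chi_5)(C) conj(chi(C)):
  <chi_5*chi_5, chi_1> = (1/8)[1*(4)*conj(1) + 1*(4)*conj(1) + 2*(0)*conj(1) + 2*(0)*conj(1) + 2*(0)*conj(1)]
      = (1/8)[(4) + (4) + (0) + (0) + (0)] = 8/8 = 1
  <chi_5*chi_5, chi_2> = (1/8)[1*(4)*conj(1) + 1*(4)*conj(1) + 2*(0)*conj(1) + 2*(0)*conj(-1) + 2*(0)*conj(-1)]
      = (1/8)[(4) + (4) + (0) + (0) + (0)] = 8/8 = 1
  <chi_5*chi_5, chi_3> = (1/8)[1*(4)*conj(1) + 1*(4)*conj(1) + 2*(0)*conj(-1) + 2*(0)*conj(1) + 2*(0)*conj(-1)]
      = (1/8)[(4) + (4) + (0) + (0) + (0)] = 8/8 = 1
  <chi_5*chi_5, chi_4> = (1/8)[1*(4)*conj(1) + 1*(4)*conj(1) + 2*(0)*conj(-1) + 2*(0)*conj(-1) + 2*(0)*conj(1)]
      = (1/8)[(4) + (4) + (0) + (0) + (0)] = 8/8 = 1
  <chi_5*chi_5, chi_5> = (1/8)[1*(4)*conj(2) + 1*(4)*conj(-2) + 2*(0)*conj(0) + 2*(0)*conj(0) + 2*(0)*conj(0)]
      = (1/8)[(8) + (-8) + (0) + (0) + (0)] = 0/8 = 0
Hence the multiplicities are chi_1: 1, chi_2: 1, chi_3: 1, chi_4: 1. Dimension check: dim(chi_5)*dim(chi_5) = 2*2 = 4 and sum (mult * dim) = 1*1 + 1*1 + 1*1 + 1*1 = 4.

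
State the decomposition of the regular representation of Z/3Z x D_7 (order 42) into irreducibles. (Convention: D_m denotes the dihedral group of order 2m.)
Each irreducible V_i of dimension d_i appears with multiplicity d_i, i.e. rho_reg = (direct sum over all irreducibles V_i) d_i V_i. The irreducible dimensions for Z/3Z x D_7 are 1, 1, 1, 1, 1, 1, 2, 2, 2, 2, 2, 2, 2, 2, 2: 6 irreducibles of dimension 1, each with multiplicity 1; 9 irreducibles of dimension 2, each with multiplicity 2. Total dimension 6*1*1 + 9*2*2 = 42 = |G|.

Reasoning: General theorem: in the regular representation of a finite group G, each irreducible appears with multiplicity equal to its dimension. Check: dim(rho_reg) = sum d_i^2 = 1 + 1 + 1 + 1 + 1 + 1 + 4 + 4 + 4 + 4 + 4 + 4 + 4 + 4 + 4 = 42 = |G|.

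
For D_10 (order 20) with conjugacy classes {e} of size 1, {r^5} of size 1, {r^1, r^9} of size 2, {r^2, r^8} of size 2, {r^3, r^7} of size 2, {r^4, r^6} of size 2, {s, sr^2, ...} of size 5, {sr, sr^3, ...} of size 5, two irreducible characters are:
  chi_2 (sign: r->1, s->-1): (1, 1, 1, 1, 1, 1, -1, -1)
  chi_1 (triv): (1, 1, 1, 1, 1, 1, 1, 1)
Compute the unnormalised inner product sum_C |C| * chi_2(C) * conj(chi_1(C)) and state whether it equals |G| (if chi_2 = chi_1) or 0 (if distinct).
Sum = 0; so <chi_2, chi_1> = 0 (distinct irreducibles are orthogonal).

Explanation: Compute term by term over conjugacy classes (|C| * chi_2(C) * conj(chi_1(C))):
  1*(1)*conj(1) + 1*(1)*conj(1) + 2*(1)*conj(1) + 2*(1)*conj(1) + 2*(1)*conj(1) + 2*(1)*conj(1) + 5*(-1)*conj(1) + 5*(-1)*conj(1)
  = (1) + (1) + (2) + (2) + (2) + (2) + (-5) + (-5)
  = 0.
Dividing by |G| = 20 gives 0/20 = 0, matching the row-orthogonality relation <chi_2, chi_1> = [chi_2 = chi_1].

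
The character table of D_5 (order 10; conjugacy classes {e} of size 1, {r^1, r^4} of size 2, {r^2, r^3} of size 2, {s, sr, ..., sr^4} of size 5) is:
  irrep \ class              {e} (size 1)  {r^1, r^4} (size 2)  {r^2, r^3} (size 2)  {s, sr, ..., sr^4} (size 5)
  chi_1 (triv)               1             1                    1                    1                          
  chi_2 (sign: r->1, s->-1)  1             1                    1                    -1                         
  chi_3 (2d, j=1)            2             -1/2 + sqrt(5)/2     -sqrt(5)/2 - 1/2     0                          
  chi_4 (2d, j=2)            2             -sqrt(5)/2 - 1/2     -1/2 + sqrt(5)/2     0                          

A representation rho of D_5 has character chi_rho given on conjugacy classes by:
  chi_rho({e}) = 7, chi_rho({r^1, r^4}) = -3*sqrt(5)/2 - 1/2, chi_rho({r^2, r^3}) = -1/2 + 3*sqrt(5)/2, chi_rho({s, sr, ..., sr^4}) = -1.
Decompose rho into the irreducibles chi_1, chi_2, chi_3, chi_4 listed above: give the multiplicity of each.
Multiplicities: chi_1: 0, chi_2: 1, chi_3: 0, chi_4: 3.

Solution. Use <chi_rho, chi> = (1/|G|) sum_C |C| * chi_rho(C) * conj(chi(C)) with |G| = 10 for each irreducible chi in the table:
  <chi_rho, chi_1> = (1/10)[1*(7)*conj(1) + 2*(-3*sqrt(5)/2 - 1/2)*conj(1) + 2*(-1/2 + 3*sqrt(5)/2)*conj(1) + 5*(-1)*conj(1)]
      = (1/10)[(7) + (-3*sqrt(5) - 1) + (-1 + 3*sqrt(5)) + (-5)] = 0/10 = 0
  <chi_rho, chi_2> = (1/10)[1*(7)*conj(1) + 2*(-3*sqrt(5)/2 - 1/2)*conj(1) + 2*(-1/2 + 3*sqrt(5)/2)*conj(1) + 5*(-1)*conj(-1)]
      = (1/10)[(7) + (-3*sqrt(5) - 1) + (-1 + 3*sqrt(5)) + (5)] = 10/10 = 1
  <chi_rho, chi_3> = (1/10)[1*(7)*conj(2) + 2*(-3*sqrt(5)/2 - 1/2)*conj(-1/2 + sqrt(5)/2) + 2*(-1/2 + 3*sqrt(5)/2)*conj(-sqrt(5)/2 - 1/2) + 5*(-1)*conj(0)]
      = (1/10)[(14) + (-7 + sqrt(5)) + (-7 - sqrt(5)) + (0)] = 0/10 = 0
  <chi_rho, chi_4> = (1/10)[1*(7)*conj(2) + 2*(-3*sqrt(5)/2 - 1/2)*conj(-sqrt(5)/2 - 1/2) + 2*(-1/2 + 3*sqrt(5)/2)*conj(-1/2 + sqrt(5)/2) + 5*(-1)*conj(0)]
      = (1/10)[(14) + (2*sqrt(5) + 8) + (8 - 2*sqrt(5)) + (0)] = 30/10 = 3
Dimension check: dim(rho) = sum (mult * dim) = 0*1 + 1*1 + 0*2 + 3*2 = 7 = chi_rho(e) = 7.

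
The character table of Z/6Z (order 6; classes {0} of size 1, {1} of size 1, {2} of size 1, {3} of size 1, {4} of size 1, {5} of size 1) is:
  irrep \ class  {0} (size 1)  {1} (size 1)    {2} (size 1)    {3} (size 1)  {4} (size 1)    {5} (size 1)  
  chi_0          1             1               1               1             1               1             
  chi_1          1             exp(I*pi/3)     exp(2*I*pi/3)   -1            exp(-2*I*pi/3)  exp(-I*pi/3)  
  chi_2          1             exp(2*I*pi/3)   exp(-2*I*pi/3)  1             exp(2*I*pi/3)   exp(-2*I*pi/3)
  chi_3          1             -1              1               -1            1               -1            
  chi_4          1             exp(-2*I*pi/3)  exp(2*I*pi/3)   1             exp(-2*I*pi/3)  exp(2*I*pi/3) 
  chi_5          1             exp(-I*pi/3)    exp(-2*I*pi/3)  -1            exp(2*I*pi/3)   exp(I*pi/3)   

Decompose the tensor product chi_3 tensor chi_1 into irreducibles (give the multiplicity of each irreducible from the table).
chi_3 tensor chi_1 = chi_4 (all other irreducibles have multiplicity 0).

Working: The character of a tensor product is the pointwise product (chi_3 * chi_1)(C) = chi_3(C) * chi_1(C):
  {0}: (1)*(1), {1}: (-1)*(exp(I*pi/3)), {2}: (1)*(exp(2*I*pi/3)), {3}: (-1)*(-1), {4}: (1)*(exp(-2*I*pi/3)), {5}: (-1)*(exp(-I*pi/3))
so (chi_3 * chi_1) takes values
  {0} -> 1, {1} -> -exp(I*pi/3), {2} -> exp(2*I*pi/3), {3} -> 1, {4} -> exp(-2*I*pi/3), {5} -> -exp(-I*pi/3).
Now take the inner product of this character with each irreducible chi from the table, <chi_3*chi_1, chi> = (1/6) sum_C |C| (chi_3*chi_1)(C) conj(chi(C)):
  <chi_3*chi_1, chi_0> = (1/6)[1*(1)*conj(1) + 1*(-exp(I*pi/3))*conj(1) + 1*(exp(2*I*pi/3))*conj(1) + 1*(1)*conj(1) + 1*(exp(-2*I*pi/3))*conj(1) + 1*(-exp(-I*pi/3))*conj(1)]
      = (1/6)[(1) + (-exp(I*pi/3)) + (exp(2*I*pi/3)) + (1) + (exp(-2*I*pi/3)) + (-exp(-I*pi/3))] = 0/6 = 0
  <chi_3*chi_1, chi_1> = (1/6)[1*(1)*conj(1) + 1*(-exp(I*pi/3))*conj(exp(I*pi/3)) + 1*(exp(2*I*pi/3))*conj(exp(2*I*pi/3)) + 1*(1)*conj(-1) + 1*(exp(-2*I*pi/3))*conj(exp(-2*I*pi/3)) + 1*(-exp(-I*pi/3))*conj(exp(-I*pi/3))]
      = (1/6)[(1) + (-1) + (1) + (-1) + (1) + (-1)] = 0/6 = 0
  <chi_3*chi_1, chi_2> = (1/6)[1*(1)*conj(1) + 1*(-exp(I*pi/3))*conj(exp(2*I*pi/3)) + 1*(exp(2*I*pi/3))*conj(exp(-2*I*pi/3)) + 1*(1)*conj(1) + 1*(exp(-2*I*pi/3))*conj(exp(2*I*pi/3)) + 1*(-exp(-I*pi/3))*conj(exp(-2*I*pi/3))]
      = (1/6)[(1) + (-exp(-I*pi/3)) + (exp(-2*I*pi/3)) + (1) + (exp(2*I*pi/3)) + (-exp(I*pi/3))] = 0/6 = 0
  <chi_3*chi_1, chi_3> = (1/6)[1*(1)*conj(1) + 1*(-exp(I*pi/3))*conj(-1) + 1*(exp(2*I*pi/3))*conj(1) + 1*(1)*conj(-1) + 1*(exp(-2*I*pi/3))*conj(1) + 1*(-exp(-I*pi/3))*conj(-1)]
      = (1/6)[(1) + (exp(I*pi/3)) + (exp(2*I*pi/3)) + (-1) + (exp(-2*I*pi/3)) + (exp(-I*pi/3))] = 0/6 = 0
  <chi_3*chi_1, chi_4> = (1/6)[1*(1)*conj(1) + 1*(-exp(I*pi/3))*conj(exp(-2*I*pi/3)) + 1*(exp(2*I*pi/3))*conj(exp(2*I*pi/3)) + 1*(1)*conj(1) + 1*(exp(-2*I*pi/3))*conj(exp(-2*I*pi/3)) + 1*(-exp(-I*pi/3))*conj(exp(2*I*pi/3))]
      = (1/6)[(1) + (1) + (1) + (1) + (1) + (1)] = 6/6 = 1
  <chi_3*chi_1, chi_5> = (1/6)[1*(1)*conj(1) + 1*(-exp(I*pi/3))*conj(exp(-I*pi/3)) + 1*(exp(2*I*pi/3))*conj(exp(-2*I*pi/3)) + 1*(1)*conj(-1) + 1*(exp(-2*I*pi/3))*conj(exp(2*I*pi/3)) + 1*(-exp(-I*pi/3))*conj(exp(I*pi/3))]
      = (1/6)[(1) + (-exp(2*I*pi/3)) + (exp(-2*I*pi/3)) + (-1) + (exp(2*I*pi/3)) + (-exp(-2*I*pi/3))] = 0/6 = 0
(Exp terms are combined using exp(i*s)*conj(exp(i*t)) = exp(i*(s-t)), and sums of them are collapsed using the identity that for every m > 1 the m distinct m-th roots of unity sum to 0, e.g. 1 + exp(2*I*pi/3) + exp(-2*I*pi/3) = 0.)
Hence the multiplicities are chi_4: 1. Dimension check: dim(chi_3)*dim(chi_1) = 1*1 = 1 and sum (mult * dim) = 1*1 = 1.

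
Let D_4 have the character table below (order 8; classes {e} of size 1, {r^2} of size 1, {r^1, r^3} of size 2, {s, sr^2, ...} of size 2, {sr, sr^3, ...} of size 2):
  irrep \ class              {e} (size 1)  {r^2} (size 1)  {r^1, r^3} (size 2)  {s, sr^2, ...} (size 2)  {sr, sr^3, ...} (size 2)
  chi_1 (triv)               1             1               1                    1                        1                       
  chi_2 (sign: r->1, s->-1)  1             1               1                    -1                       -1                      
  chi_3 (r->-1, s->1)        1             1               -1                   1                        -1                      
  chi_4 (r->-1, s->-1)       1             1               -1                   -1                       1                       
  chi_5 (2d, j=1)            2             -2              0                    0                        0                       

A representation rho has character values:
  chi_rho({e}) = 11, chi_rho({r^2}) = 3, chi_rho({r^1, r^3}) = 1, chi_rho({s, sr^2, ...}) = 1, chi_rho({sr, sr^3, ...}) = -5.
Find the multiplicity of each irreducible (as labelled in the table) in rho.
Multiplicities: chi_1: 1, chi_2: 3, chi_3: 3, chi_4: 0, chi_5: 2.

Derivation: Use <chi_rho, chi> = (1/|G|) sum_C |C| * chi_rho(C) * conj(chi(C)) with |G| = 8 for each irreducible chi in the table:
  <chi_rho, chi_1> = (1/8)[1*(11)*conj(1) + 1*(3)*conj(1) + 2*(1)*conj(1) + 2*(1)*conj(1) + 2*(-5)*conj(1)]
      = (1/8)[(11) + (3) + (2) + (2) + (-10)] = 8/8 = 1
  <chi_rho, chi_2> = (1/8)[1*(11)*conj(1) + 1*(3)*conj(1) + 2*(1)*conj(1) + 2*(1)*conj(-1) + 2*(-5)*conj(-1)]
      = (1/8)[(11) + (3) + (2) + (-2) + (10)] = 24/8 = 3
  <chi_rho, chi_3> = (1/8)[1*(11)*conj(1) + 1*(3)*conj(1) + 2*(1)*conj(-1) + 2*(1)*conj(1) + 2*(-5)*conj(-1)]
      = (1/8)[(11) + (3) + (-2) + (2) + (10)] = 24/8 = 3
  <chi_rho, chi_4> = (1/8)[1*(11)*conj(1) + 1*(3)*conj(1) + 2*(1)*conj(-1) + 2*(1)*conj(-1) + 2*(-5)*conj(1)]
      = (1/8)[(11) + (3) + (-2) + (-2) + (-10)] = 0/8 = 0
  <chi_rho, chi_5> = (1/8)[1*(11)*conj(2) + 1*(3)*conj(-2) + 2*(1)*conj(0) + 2*(1)*conj(0) + 2*(-5)*conj(0)]
      = (1/8)[(22) + (-6) + (0) + (0) + (0)] = 16/8 = 2
Dimension check: dim(rho) = sum (mult * dim) = 1*1 + 3*1 + 3*1 + 0*1 + 2*2 = 11 = chi_rho(e) = 11.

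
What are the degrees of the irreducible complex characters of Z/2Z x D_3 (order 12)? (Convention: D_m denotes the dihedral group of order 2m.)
Dimensions: 1, 1, 1, 1, 2, 2

Details: There are 6 irreducibles (= number of conjugacy classes). Their dimensions d_i satisfy sum d_i^2 = |G| = 12: 1 + 1 + 1 + 1 + 4 + 4 = 12. (For the product with Z/2Z: each of the 2 1-dim characters of Z/2Z tensors with each irrep of D_3, giving 2 copies of each D_3-dimension.)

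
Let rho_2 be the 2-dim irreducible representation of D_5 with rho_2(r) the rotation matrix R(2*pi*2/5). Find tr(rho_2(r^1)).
chi_{rho_2}(r^1) = 2*cos(2*pi*2*1/5) = -sqrt(5)/2 - 1/2

Why: rho_2(r^1) is rotation by angle 2*pi*2*1/5, whose trace is 2*cos(2*pi*2*1/5) = -sqrt(5)/2 - 1/2.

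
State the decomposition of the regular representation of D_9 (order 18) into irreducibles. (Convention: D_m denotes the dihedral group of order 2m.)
Each irreducible V_i of dimension d_i appears with multiplicity d_i, i.e. rho_reg = (direct sum over all irreducibles V_i) d_i V_i. The irreducible dimensions for D_9 are 1, 1, 2, 2, 2, 2: 2 irreducibles of dimension 1, each with multiplicity 1; 4 irreducibles of dimension 2, each with multiplicity 2. Total dimension 2*1*1 + 4*2*2 = 18 = |G|.

Details: General theorem: in the regular representation of a finite group G, each irreducible appears with multiplicity equal to its dimension. Check: dim(rho_reg) = sum d_i^2 = 1 + 1 + 4 + 4 + 4 + 4 = 18 = |G|.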